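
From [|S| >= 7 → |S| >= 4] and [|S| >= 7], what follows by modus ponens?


Modus ponens: from (P → Q) and P, infer Q.
P = '|S| >= 7' is asserted, and P → Q holds, so Q follows.

|S| >= 4.


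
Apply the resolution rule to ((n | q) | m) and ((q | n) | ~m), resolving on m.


The clauses contain complementary literals m and ~m.
Resolution eliminates this pair and disjoins the remaining literals (merging duplicates).

(q | n)


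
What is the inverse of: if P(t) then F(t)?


The inverse of (P → Q) is (¬P → ¬Q). It is equivalent to the converse, not to the original.
Here P = 'P(t)' and Q = 'F(t)'.

If not (P(t)), then not (F(t)).


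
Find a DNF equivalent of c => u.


Step 1: Rewrite c → u as ¬c ∨ u.

(~c) | u


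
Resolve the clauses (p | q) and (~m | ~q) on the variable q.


The clauses contain complementary literals q and ~q.
Resolution eliminates this pair and disjoins the remaining literals (merging duplicates).

(p | ~m)


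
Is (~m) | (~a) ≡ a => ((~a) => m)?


Compare truth tables:
a | m | φ | ψ
-------------
False | False | True | True
True | False | True | True
False | True | True | True
True | True | False | True
They differ at row 4 (a=True, m=True): φ=False but ψ=True.

No, they are not logically equivalent.


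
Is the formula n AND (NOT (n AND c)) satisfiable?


Search for a satisfying assignment over {c, n}.
Try c=F, n=T: the formula evaluates to T.
A satisfying assignment exists.

Satisfiable.


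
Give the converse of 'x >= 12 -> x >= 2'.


The converse of (P → Q) is (Q → P). It is not in general equivalent to the original.
Here P = 'x >= 12' and Q = 'x >= 2'.

If x >= 2, then x >= 12.


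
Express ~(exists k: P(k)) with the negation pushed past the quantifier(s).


¬(forall x: φ) = exists x: ¬φ, and ¬(exists x: φ) = forall x: ¬φ.
Apply to the existential statement.

forall k: ~(P(k))


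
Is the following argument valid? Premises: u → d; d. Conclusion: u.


This is affirming the consequent (fallacy). There exist truth assignments where the premises are all true but the conclusion is false.

Invalid.


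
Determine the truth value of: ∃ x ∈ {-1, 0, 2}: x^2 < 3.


Evaluate the predicate on each element: -1:T, 0:T, 2:F.
Witness x = -1 satisfies the predicate.

T


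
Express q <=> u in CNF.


Step 1: Rewrite q ↔ u as (q → u) ∧ (u → q).
Step 2: Rewrite each implication as a disjunction.

((~q) | u) & ((~u) | q)


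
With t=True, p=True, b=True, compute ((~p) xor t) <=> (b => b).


Substitute t=True, p=True, b=True:
~p = False
(~p) xor t = False xor True = True
b => b = True => True = True
((~p) xor t) <=> (b => b) = True <=> True = True

True


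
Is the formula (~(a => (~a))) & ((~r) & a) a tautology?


Build the truth table over {a, r}:
a | r | φ
---------
False | False | False
True | False | True
False | True | False
True | True | False
Counterexample at row 1: with a=False, r=False, the formula is False.

No, it is not a tautology.


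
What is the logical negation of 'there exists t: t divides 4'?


¬(for all x: φ) = there exists x: ¬φ, and ¬(there exists x: φ) = for all x: ¬φ.
Apply to the existential statement.

for all t: NOT(t divides 4)


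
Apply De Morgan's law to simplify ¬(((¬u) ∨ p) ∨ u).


De Morgan: the negation of a disjunction is the conjunction of the negations.
Distribute ¬ across ∨, flipping it to ∧, and negate each literal.

(u ∧ (¬p)) ∧ (¬u)


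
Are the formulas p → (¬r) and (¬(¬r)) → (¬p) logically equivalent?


Compare truth tables:
p | r | φ | ψ
-------------
F | F | T | T
T | F | T | T
F | T | T | T
T | T | F | F
The columns φ and ψ agree on every row.

Yes, they are logically equivalent.


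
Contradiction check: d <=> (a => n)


Truth table over {a, d, n}:
a | d | n | φ
-------------
False | False | False | False
True | False | False | True
False | True | False | True
True | True | False | False
False | False | True | False
True | False | True | False
False | True | True | True
True | True | True | True
Satisfying assignment at row 2: a=True, d=False, n=False gives True.

No, it is not a contradiction.


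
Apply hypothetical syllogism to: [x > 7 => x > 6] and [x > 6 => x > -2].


Hypothetical syllogism: from (P → Q) and (Q → R), infer (P → R).
Chain the two implications through the shared middle term 'x > 6'.

x > 7 => x > -2


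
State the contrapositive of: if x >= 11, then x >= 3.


The contrapositive of (P → Q) is (¬Q → ¬P); it is logically equivalent to the original.
Here P = 'x >= 11' and Q = 'x >= 3'.

If not (x >= 3), then not (x >= 11).


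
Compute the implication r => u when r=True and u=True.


Implication is false only when antecedent is true and consequent is false.
Substitute: r=True, u=True.
True => True evaluates to True.

True


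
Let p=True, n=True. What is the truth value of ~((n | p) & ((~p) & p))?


Substitute p=True, n=True:
n | p = True | True = True
~p = False
(~p) & p = False & True = False
(n | p) & ((~p) & p) = True & False = False
~((n | p) & ((~p) & p)) = True

True


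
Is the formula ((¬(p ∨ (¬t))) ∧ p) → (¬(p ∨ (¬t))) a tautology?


Build the truth table over {p, t}:
p | t | φ
---------
F | F | T
T | F | T
F | T | T
T | T | T
Every row evaluates to true.

Yes, it is a tautology.


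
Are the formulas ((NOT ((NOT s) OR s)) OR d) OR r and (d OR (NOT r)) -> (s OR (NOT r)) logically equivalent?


Compare truth tables:
d | r | s | φ | ψ
-----------------
F | F | F | F | T
T | F | F | T | T
F | T | F | T | T
T | T | F | T | F
F | F | T | F | T
T | F | T | T | T
F | T | T | T | T
T | T | T | T | T
They differ at row 1 (d=F, r=F, s=F): φ=F but ψ=T.

No, they are not logically equivalent.


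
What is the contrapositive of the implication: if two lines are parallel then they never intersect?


The contrapositive of (P → Q) is (¬Q → ¬P); it is logically equivalent to the original.
Here P = 'two lines are parallel' and Q = 'they never intersect'.

If not (they never intersect), then not (two lines are parallel).


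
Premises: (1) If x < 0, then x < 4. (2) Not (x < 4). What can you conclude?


Modus tollens: from (P → Q) and ¬Q, infer ¬P.
Q = 'x < 4' is denied; since P → Q, P must also fail.

Not (x < 0).


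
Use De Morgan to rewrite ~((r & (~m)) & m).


De Morgan: the negation of a conjunction is the disjunction of the negations.
Distribute ~ across &, flipping it to |, and negate each literal.

((~r) | m) | (~m)


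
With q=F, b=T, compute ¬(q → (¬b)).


Substitute q=F, b=T:
¬b = F
q → (¬b) = F → F = T
¬(q → (¬b)) = F

F


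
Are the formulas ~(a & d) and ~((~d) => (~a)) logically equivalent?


Compare truth tables:
a | d | φ | ψ
-------------
False | False | True | False
True | False | True | True
False | True | True | False
True | True | False | False
They differ at row 1 (a=False, d=False): φ=True but ψ=False.

No, they are not logically equivalent.


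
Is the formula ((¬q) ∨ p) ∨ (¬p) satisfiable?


Search for a satisfying assignment over {p, q}.
Try p=F, q=F: the formula evaluates to T.
A satisfying assignment exists.

Satisfiable.


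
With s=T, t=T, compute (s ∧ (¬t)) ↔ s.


Substitute s=T, t=T:
¬t = F
s ∧ (¬t) = T ∧ F = F
(s ∧ (¬t)) ↔ s = F ↔ T = F

F


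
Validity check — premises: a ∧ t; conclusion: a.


This matches the form of conjunction elimination: the conclusion follows in every model of the premises.

Valid.


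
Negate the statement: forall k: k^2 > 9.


¬(forall x: φ) = exists x: ¬φ, and ¬(exists x: φ) = forall x: ¬φ.
Apply to the universal statement.

exists k: ~(k^2 > 9)


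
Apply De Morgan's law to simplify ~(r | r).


De Morgan: the negation of a disjunction is the conjunction of the negations.
Distribute ~ across |, flipping it to &, and negate each literal.

(~r) & (~r)


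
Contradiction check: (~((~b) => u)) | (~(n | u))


Truth table over {b, n, u}:
b | n | u | φ
-------------
False | False | False | True
True | False | False | True
False | True | False | True
True | True | False | False
False | False | True | False
True | False | True | False
False | True | True | False
True | True | True | False
Satisfying assignment at row 1: b=False, n=False, u=False gives True.

No, it is not a contradiction.


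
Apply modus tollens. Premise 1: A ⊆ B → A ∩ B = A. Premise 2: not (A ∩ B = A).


Modus tollens: from (P → Q) and ¬Q, infer ¬P.
Q = 'A ∩ B = A' is denied; since P → Q, P must also fail.

Not (A ⊆ B).


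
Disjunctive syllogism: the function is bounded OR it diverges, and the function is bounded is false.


Disjunctive syllogism: from (P ∨ Q) and ¬P, infer Q.
One disjunct, 'the function is bounded', is ruled out; the other must hold.

it diverges


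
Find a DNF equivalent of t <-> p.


Step 1: t ↔ p is true exactly when both agree: (t ∧ p) ∨ (¬t ∧ ¬p).

(t AND p) OR ((NOT t) AND (NOT p))


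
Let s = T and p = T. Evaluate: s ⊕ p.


Exclusive or is true when exactly one operand is true.
Substitute: s=T, p=T.
T ⊕ T evaluates to F.

F


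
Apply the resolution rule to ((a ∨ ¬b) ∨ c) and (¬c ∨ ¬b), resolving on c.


The clauses contain complementary literals c and ¬c.
Resolution eliminates this pair and disjoins the remaining literals (merging duplicates).

(¬b ∨ a)


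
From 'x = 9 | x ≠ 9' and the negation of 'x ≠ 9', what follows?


Disjunctive syllogism: from (P ∨ Q) and ¬P, infer Q.
One disjunct, 'x ≠ 9', is ruled out; the other must hold.

x = 9


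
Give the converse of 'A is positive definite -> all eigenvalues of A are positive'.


The converse of (P → Q) is (Q → P). It is not in general equivalent to the original.
Here P = 'A is positive definite' and Q = 'all eigenvalues of A are positive'.

If all eigenvalues of A are positive, then A is positive definite.


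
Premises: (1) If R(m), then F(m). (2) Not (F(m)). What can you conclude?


Modus tollens: from (P → Q) and ¬Q, infer ¬P.
Q = 'F(m)' is denied; since P → Q, P must also fail.

Not (R(m)).


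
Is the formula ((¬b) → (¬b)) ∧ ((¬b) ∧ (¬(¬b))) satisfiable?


Check all 2 assignments over {b}:
b | φ
-----
F | F
T | F
No assignment makes the formula true.

Unsatisfiable.


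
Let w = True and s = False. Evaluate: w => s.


Implication is false only when antecedent is true and consequent is false.
Substitute: w=True, s=False.
True => False evaluates to False.

False


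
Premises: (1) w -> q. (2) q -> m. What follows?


Hypothetical syllogism: from (P → Q) and (Q → R), infer (P → R).
Chain the two implications through the shared middle term 'q'.

w -> m


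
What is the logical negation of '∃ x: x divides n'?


¬(∀ x: φ) = ∃ x: ¬φ, and ¬(∃ x: φ) = ∀ x: ¬φ.
Apply to the existential statement.

∀ x: ¬(x divides n)


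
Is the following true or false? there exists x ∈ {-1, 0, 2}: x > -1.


Evaluate the predicate on each element: -1:F, 0:T, 2:T.
Witness x = 0 satisfies the predicate.

T


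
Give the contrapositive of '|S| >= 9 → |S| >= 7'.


The contrapositive of (P → Q) is (¬Q → ¬P); it is logically equivalent to the original.
Here P = '|S| >= 9' and Q = '|S| >= 7'.

If not (|S| >= 7), then not (|S| >= 9).


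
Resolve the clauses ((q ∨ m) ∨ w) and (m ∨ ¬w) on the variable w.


The clauses contain complementary literals w and ¬w.
Resolution eliminates this pair and disjoins the remaining literals (merging duplicates).

(q ∨ m)


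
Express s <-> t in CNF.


Step 1: Rewrite s ↔ t as (s → t) ∧ (t → s).
Step 2: Rewrite each implication as a disjunction.

((NOT s) OR t) AND ((NOT t) OR s)


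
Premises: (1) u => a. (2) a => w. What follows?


Hypothetical syllogism: from (P → Q) and (Q → R), infer (P → R).
Chain the two implications through the shared middle term 'a'.

u => w


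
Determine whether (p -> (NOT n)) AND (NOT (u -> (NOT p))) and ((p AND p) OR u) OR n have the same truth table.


Compare truth tables:
n | p | u | φ | ψ
-----------------
F | F | F | F | F
T | F | F | F | T
F | T | F | F | T
T | T | F | F | T
F | F | T | F | T
T | F | T | F | T
F | T | T | T | T
T | T | T | F | T
They differ at row 2 (n=T, p=F, u=F): φ=F but ψ=T.

No, they are not logically equivalent.


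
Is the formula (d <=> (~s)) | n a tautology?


Build the truth table over {d, n, s}:
d | n | s | φ
-------------
False | False | False | False
True | False | False | True
False | True | False | True
True | True | False | True
False | False | True | True
True | False | True | False
False | True | True | True
True | True | True | True
Counterexample at row 1: with d=False, n=False, s=False, the formula is False.

No, it is not a tautology.


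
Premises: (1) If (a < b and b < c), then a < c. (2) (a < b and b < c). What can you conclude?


Modus ponens: from (P → Q) and P, infer Q.
P = '(a < b and b < c)' is asserted, and P → Q holds, so Q follows.

a < c.


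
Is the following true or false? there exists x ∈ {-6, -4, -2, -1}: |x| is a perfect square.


Evaluate the predicate on each element: -6:F, -4:T, -2:F, -1:T.
Witness x = -4 satisfies the predicate.

T


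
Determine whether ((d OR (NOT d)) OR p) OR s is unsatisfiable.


Truth table over {d, p, s}:
d | p | s | φ
-------------
F | F | F | T
T | F | F | T
F | T | F | T
T | T | F | T
F | F | T | T
T | F | T | T
F | T | T | T
T | T | T | T
Satisfying assignment at row 1: d=F, p=F, s=F gives T.

No, it is not a contradiction.


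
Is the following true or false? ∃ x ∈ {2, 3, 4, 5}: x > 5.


Evaluate the predicate on each element: 2:F, 3:F, 4:F, 5:F.
No element satisfies the predicate.

F


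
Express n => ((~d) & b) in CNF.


Step 1: Rewrite n → ((¬d) ∧ b) as ¬n ∨ ((¬d) ∧ b).
Step 2: Distribute ∨ over ∧.

((~n) | (~d)) & ((~n) | b)


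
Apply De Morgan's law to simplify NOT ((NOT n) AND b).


De Morgan: the negation of a conjunction is the disjunction of the negations.
Distribute NOT across AND, flipping it to OR, and negate each literal.

n OR (NOT b)


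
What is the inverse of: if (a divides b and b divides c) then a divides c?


The inverse of (P → Q) is (¬P → ¬Q). It is equivalent to the converse, not to the original.
Here P = '(a divides b and b divides c)' and Q = 'a divides c'.

If not ((a divides b and b divides c)), then not (a divides c).


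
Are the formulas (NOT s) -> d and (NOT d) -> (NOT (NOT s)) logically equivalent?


Compare truth tables:
d | s | φ | ψ
-------------
F | F | F | F
T | F | T | T
F | T | T | T
T | T | T | T
The columns φ and ψ agree on every row.

Yes, they are logically equivalent.


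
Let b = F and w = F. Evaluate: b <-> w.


Biconditional is true when both operands have the same truth value.
Substitute: b=F, w=F.
F <-> F evaluates to T.

T


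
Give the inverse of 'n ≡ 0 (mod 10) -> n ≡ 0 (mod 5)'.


The inverse of (P → Q) is (¬P → ¬Q). It is equivalent to the converse, not to the original.
Here P = 'n ≡ 0 (mod 10)' and Q = 'n ≡ 0 (mod 5)'.

If not (n ≡ 0 (mod 10)), then not (n ≡ 0 (mod 5)).


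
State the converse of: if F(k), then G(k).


The converse of (P → Q) is (Q → P). It is not in general equivalent to the original.
Here P = 'F(k)' and Q = 'G(k)'.

If G(k), then F(k).


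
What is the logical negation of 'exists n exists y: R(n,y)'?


Negation flips each quantifier (∀↔∃) and negates the inner predicate.
¬(exists n exists y: φ) = forall n forall y: ¬φ.

forall n forall y: ~(R(n,y))


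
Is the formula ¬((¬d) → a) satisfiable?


Search for a satisfying assignment over {a, d}.
Try a=F, d=F: the formula evaluates to T.
A satisfying assignment exists.

Satisfiable.


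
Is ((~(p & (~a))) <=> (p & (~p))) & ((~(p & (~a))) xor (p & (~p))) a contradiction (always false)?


Truth table over {a, p}:
a | p | φ
---------
False | False | False
True | False | False
False | True | False
True | True | False
Every row is false.

Yes, it is a contradiction.


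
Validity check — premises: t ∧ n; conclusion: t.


This matches the form of conjunction elimination: the conclusion follows in every model of the premises.

Valid.


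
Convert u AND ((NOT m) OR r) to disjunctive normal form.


Step 1: Distribute ∧ over ∨: u ∧ ((¬m) ∨ r) = (u ∧ (¬m)) ∨ (u ∧ r).

(u AND (NOT m)) OR (u AND r)


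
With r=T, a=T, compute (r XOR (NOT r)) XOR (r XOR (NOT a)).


Substitute r=T, a=T:
NOT r = F
r XOR (NOT r) = T XOR F = T
NOT a = F
r XOR (NOT a) = T XOR F = T
(r XOR (NOT r)) XOR (r XOR (NOT a)) = T XOR T = F

F


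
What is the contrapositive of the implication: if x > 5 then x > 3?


The contrapositive of (P → Q) is (¬Q → ¬P); it is logically equivalent to the original.
Here P = 'x > 5' and Q = 'x > 3'.

If not (x > 3), then not (x > 5).


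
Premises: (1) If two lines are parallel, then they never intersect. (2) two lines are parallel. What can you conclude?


Modus ponens: from (P → Q) and P, infer Q.
P = 'two lines are parallel' is asserted, and P → Q holds, so Q follows.

they never intersect.


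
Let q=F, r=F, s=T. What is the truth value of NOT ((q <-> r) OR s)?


Substitute q=F, r=F, s=T:
q <-> r = F <-> F = T
(q <-> r) OR s = T OR T = T
NOT ((q <-> r) OR s) = F

F


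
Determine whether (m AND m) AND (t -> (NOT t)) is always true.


Build the truth table over {m, t}:
m | t | φ
---------
F | F | F
T | F | T
F | T | F
T | T | F
Counterexample at row 1: with m=F, t=F, the formula is F.

No, it is not a tautology.


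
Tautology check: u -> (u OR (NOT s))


Build the truth table over {s, u}:
s | u | φ
---------
F | F | T
T | F | T
F | T | T
T | T | T
Every row evaluates to true.

Yes, it is a tautology.


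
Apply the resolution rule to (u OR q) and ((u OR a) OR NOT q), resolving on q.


The clauses contain complementary literals q and NOTq.
Resolution eliminates this pair and disjoins the remaining literals (merging duplicates).

(u OR a)


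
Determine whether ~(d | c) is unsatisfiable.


Truth table over {c, d}:
c | d | φ
---------
False | False | True
True | False | False
False | True | False
True | True | False
Satisfying assignment at row 1: c=False, d=False gives True.

No, it is not a contradiction.


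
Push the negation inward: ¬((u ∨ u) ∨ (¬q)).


De Morgan: the negation of a disjunction is the conjunction of the negations.
Distribute ¬ across ∨, flipping it to ∧, and negate each literal.

((¬u) ∧ (¬u)) ∧ q


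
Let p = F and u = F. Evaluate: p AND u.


Conjunction is true only when both operands are true.
Substitute: p=F, u=F.
F AND F evaluates to F.

F


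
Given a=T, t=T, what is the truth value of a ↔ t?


Biconditional is true when both operands have the same truth value.
Substitute: a=T, t=T.
T ↔ T evaluates to T.

T


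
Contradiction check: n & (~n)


Truth table over {n}:
n | φ
-----
False | False
True | False
Every row is false.

Yes, it is a contradiction.


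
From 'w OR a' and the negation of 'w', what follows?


Disjunctive syllogism: from (P ∨ Q) and ¬P, infer Q.
One disjunct, 'w', is ruled out; the other must hold.

a


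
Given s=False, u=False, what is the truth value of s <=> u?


Biconditional is true when both operands have the same truth value.
Substitute: s=False, u=False.
False <=> False evaluates to True.

True


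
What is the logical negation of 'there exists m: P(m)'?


¬(for all x: φ) = there exists x: ¬φ, and ¬(there exists x: φ) = for all x: ¬φ.
Apply to the existential statement.

for all m: NOT(P(m))


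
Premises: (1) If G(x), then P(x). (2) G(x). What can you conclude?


Modus ponens: from (P → Q) and P, infer Q.
P = 'G(x)' is asserted, and P → Q holds, so Q follows.

P(x).


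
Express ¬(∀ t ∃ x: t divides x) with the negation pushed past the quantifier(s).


Negation flips each quantifier (∀↔∃) and negates the inner predicate.
¬(∀ t ∃ x: φ) = ∃ t ∀ x: ¬φ.

∃ t ∀ x: ¬(t divides x)


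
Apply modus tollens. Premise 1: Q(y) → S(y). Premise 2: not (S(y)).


Modus tollens: from (P → Q) and ¬Q, infer ¬P.
Q = 'S(y)' is denied; since P → Q, P must also fail.

Not (Q(y)).


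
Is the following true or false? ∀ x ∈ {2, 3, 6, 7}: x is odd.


Evaluate the predicate on each element: 2:F, 3:T, 6:F, 7:T.
Counterexample x = 2 fails the predicate.

F


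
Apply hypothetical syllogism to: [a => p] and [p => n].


Hypothetical syllogism: from (P → Q) and (Q → R), infer (P → R).
Chain the two implications through the shared middle term 'p'.

a => n


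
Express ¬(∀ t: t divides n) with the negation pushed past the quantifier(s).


¬(∀ x: φ) = ∃ x: ¬φ, and ¬(∃ x: φ) = ∀ x: ¬φ.
Apply to the universal statement.

∃ t: ¬(t divides n)


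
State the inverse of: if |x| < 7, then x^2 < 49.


The inverse of (P → Q) is (¬P → ¬Q). It is equivalent to the converse, not to the original.
Here P = '|x| < 7' and Q = 'x^2 < 49'.

If not (|x| < 7), then not (x^2 < 49).


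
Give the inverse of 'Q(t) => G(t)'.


The inverse of (P → Q) is (¬P → ¬Q). It is equivalent to the converse, not to the original.
Here P = 'Q(t)' and Q = 'G(t)'.

If not (Q(t)), then not (G(t)).


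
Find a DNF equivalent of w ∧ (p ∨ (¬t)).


Step 1: Distribute ∧ over ∨: w ∧ (p ∨ (¬t)) = (w ∧ p) ∨ (w ∧ (¬t)).

(w ∧ p) ∨ (w ∧ (¬t))


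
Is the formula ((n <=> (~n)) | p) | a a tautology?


Build the truth table over {a, n, p}:
a | n | p | φ
-------------
False | False | False | False
True | False | False | True
False | True | False | False
True | True | False | True
False | False | True | True
True | False | True | True
False | True | True | True
True | True | True | True
Counterexample at row 1: with a=False, n=False, p=False, the formula is False.

No, it is not a tautology.


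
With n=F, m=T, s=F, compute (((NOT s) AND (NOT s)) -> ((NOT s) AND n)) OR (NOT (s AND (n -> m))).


Substitute n=F, m=T, s=F:
NOT s = T
NOT s = T
(NOT s) AND (NOT s) = T AND T = T
NOT s = T
(NOT s) AND n = T AND F = F
((NOT s) AND (NOT s)) -> ((NOT s) AND n) = T -> F = F
n -> m = F -> T = T
s AND (n -> m) = F AND T = F
NOT (s AND (n -> m)) = T
(((NOT s) AND (NOT s)) -> ((NOT s) AND n)) OR (NOT (s AND (n -> m))) = F OR T = T

T


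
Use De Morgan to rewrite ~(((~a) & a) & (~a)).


De Morgan: the negation of a conjunction is the disjunction of the negations.
Distribute ~ across &, flipping it to |, and negate each literal.

(a | (~a)) | a


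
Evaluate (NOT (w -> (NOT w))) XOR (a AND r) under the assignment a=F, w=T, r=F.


Substitute a=F, w=T, r=F:
NOT w = F
w -> (NOT w) = T -> F = F
NOT (w -> (NOT w)) = T
a AND r = F AND F = F
(NOT (w -> (NOT w))) XOR (a AND r) = T XOR F = T

T


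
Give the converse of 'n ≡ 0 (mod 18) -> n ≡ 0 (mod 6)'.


The converse of (P → Q) is (Q → P). It is not in general equivalent to the original.
Here P = 'n ≡ 0 (mod 18)' and Q = 'n ≡ 0 (mod 6)'.

If n ≡ 0 (mod 6), then n ≡ 0 (mod 18).


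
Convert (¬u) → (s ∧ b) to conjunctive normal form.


Step 1: Rewrite (¬u) → (s ∧ b) as ¬(¬u) ∨ (s ∧ b).
Step 2: Distribute ∨ over ∧.
Step 3: Eliminate any double negations (¬¬X = X).

(u ∨ s) ∧ (u ∨ b)


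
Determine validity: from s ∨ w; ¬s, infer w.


This matches the form of disjunctive syllogism: the conclusion follows in every model of the premises.

Valid.


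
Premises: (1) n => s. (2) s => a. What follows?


Hypothetical syllogism: from (P → Q) and (Q → R), infer (P → R).
Chain the two implications through the shared middle term 's'.

n => a


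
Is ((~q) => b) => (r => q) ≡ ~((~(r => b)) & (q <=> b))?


Compare truth tables:
b | q | r | φ | ψ
-----------------
False | False | False | True | True
True | False | False | True | True
False | True | False | True | True
True | True | False | True | True
False | False | True | True | False
True | False | True | False | True
False | True | True | True | True
True | True | True | True | True
They differ at row 5 (b=False, q=False, r=True): φ=True but ψ=False.

No, they are not logically equivalent.


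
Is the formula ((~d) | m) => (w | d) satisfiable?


Search for a satisfying assignment over {d, m, w}.
Try d=True, m=False, w=False: the formula evaluates to True.
A satisfying assignment exists.

Satisfiable.


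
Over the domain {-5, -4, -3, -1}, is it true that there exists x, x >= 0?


Evaluate the predicate on each element: -5:F, -4:F, -3:F, -1:F.
No element satisfies the predicate.

F


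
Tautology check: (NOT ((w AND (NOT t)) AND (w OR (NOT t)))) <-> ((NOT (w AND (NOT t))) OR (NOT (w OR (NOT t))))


Build the truth table over {t, w}:
t | w | φ
---------
F | F | T
T | F | T
F | T | T
T | T | T
Every row evaluates to true.

Yes, it is a tautology.


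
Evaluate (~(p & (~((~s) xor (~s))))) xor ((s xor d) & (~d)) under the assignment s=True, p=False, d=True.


Substitute s=True, p=False, d=True:
~s = False
~s = False
(~s) xor (~s) = False xor False = False
~((~s) xor (~s)) = True
p & (~((~s) xor (~s))) = False & True = False
~(p & (~((~s) xor (~s)))) = True
s xor d = True xor True = False
~d = False
(s xor d) & (~d) = False & False = False
(~(p & (~((~s) xor (~s))))) xor ((s xor d) & (~d)) = True xor False = True

True


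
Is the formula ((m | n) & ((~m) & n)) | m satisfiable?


Search for a satisfying assignment over {m, n}.
Try m=True, n=False: the formula evaluates to True.
A satisfying assignment exists.

Satisfiable.


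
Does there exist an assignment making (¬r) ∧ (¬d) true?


Search for a satisfying assignment over {d, r}.
Try d=F, r=F: the formula evaluates to T.
A satisfying assignment exists.

Satisfiable.


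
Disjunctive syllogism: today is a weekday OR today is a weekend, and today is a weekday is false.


Disjunctive syllogism: from (P ∨ Q) and ¬P, infer Q.
One disjunct, 'today is a weekday', is ruled out; the other must hold.

today is a weekend


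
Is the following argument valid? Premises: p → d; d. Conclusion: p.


This is affirming the consequent (fallacy). There exist truth assignments where the premises are all true but the conclusion is false.

Invalid.


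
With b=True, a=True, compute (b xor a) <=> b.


Substitute b=True, a=True:
b xor a = True xor True = False
(b xor a) <=> b = False <=> True = False

False


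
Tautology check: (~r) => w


Build the truth table over {r, w}:
r | w | φ
---------
False | False | False
True | False | True
False | True | True
True | True | True
Counterexample at row 1: with r=False, w=False, the formula is False.

No, it is not a tautology.


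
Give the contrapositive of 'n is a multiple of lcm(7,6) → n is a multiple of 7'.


The contrapositive of (P → Q) is (¬Q → ¬P); it is logically equivalent to the original.
Here P = 'n is a multiple of lcm(7,6)' and Q = 'n is a multiple of 7'.

If not (n is a multiple of 7), then not (n is a multiple of lcm(7,6)).


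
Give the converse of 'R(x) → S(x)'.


The converse of (P → Q) is (Q → P). It is not in general equivalent to the original.
Here P = 'R(x)' and Q = 'S(x)'.

If S(x), then R(x).


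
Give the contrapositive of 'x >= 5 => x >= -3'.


The contrapositive of (P → Q) is (¬Q → ¬P); it is logically equivalent to the original.
Here P = 'x >= 5' and Q = 'x >= -3'.

If not (x >= -3), then not (x >= 5).


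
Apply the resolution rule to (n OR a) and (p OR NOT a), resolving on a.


The clauses contain complementary literals a and NOTa.
Resolution eliminates this pair and disjoins the remaining literals (merging duplicates).

(n OR p)


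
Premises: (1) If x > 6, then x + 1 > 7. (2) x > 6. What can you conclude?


Modus ponens: from (P → Q) and P, infer Q.
P = 'x > 6' is asserted, and P → Q holds, so Q follows.

x + 1 > 7.


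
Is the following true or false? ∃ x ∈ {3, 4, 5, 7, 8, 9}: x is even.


Evaluate the predicate on each element: 3:F, 4:T, 5:F, 7:F, 8:T, 9:F.
Witness x = 4 satisfies the predicate.

T


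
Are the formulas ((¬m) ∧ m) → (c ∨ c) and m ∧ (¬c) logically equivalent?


Compare truth tables:
c | m | φ | ψ
-------------
F | F | T | F
T | F | T | F
F | T | T | T
T | T | T | F
They differ at row 1 (c=F, m=F): φ=T but ψ=F.

No, they are not logically equivalent.


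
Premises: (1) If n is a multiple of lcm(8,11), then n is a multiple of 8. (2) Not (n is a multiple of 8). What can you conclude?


Modus tollens: from (P → Q) and ¬Q, infer ¬P.
Q = 'n is a multiple of 8' is denied; since P → Q, P must also fail.

Not (n is a multiple of lcm(8,11)).


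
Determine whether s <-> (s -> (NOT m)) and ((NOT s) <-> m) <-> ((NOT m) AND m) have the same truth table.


Compare truth tables:
m | s | φ | ψ
-------------
F | F | F | T
T | F | F | F
F | T | T | F
T | T | F | T
They differ at row 1 (m=F, s=F): φ=F but ψ=T.

No, they are not logically equivalent.


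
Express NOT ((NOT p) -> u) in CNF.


Step 1: Rewrite (¬p) → u as ¬(¬p) ∨ u.
Step 2: Negate: ¬(¬(¬p) ∨ u) = (¬p) ∧ ¬u (De Morgan + double negation).

(NOT p) AND (NOT u)


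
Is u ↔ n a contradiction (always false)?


Truth table over {n, u}:
n | u | φ
---------
F | F | T
T | F | F
F | T | F
T | T | T
Satisfying assignment at row 1: n=F, u=F gives T.

No, it is not a contradiction.


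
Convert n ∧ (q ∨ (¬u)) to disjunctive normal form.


Step 1: Distribute ∧ over ∨: n ∧ (q ∨ (¬u)) = (n ∧ q) ∨ (n ∧ (¬u)).

(n ∧ q) ∨ (n ∧ (¬u))


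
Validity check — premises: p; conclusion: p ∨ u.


This matches the form of disjunction introduction: the conclusion follows in every model of the premises.

Valid.


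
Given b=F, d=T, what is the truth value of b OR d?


Disjunction is false only when both operands are false.
Substitute: b=F, d=T.
F OR T evaluates to T.

T


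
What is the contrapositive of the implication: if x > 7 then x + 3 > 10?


The contrapositive of (P → Q) is (¬Q → ¬P); it is logically equivalent to the original.
Here P = 'x > 7' and Q = 'x + 3 > 10'.

If not (x + 3 > 10), then not (x > 7).


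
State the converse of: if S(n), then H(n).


The converse of (P → Q) is (Q → P). It is not in general equivalent to the original.
Here P = 'S(n)' and Q = 'H(n)'.

If H(n), then S(n).


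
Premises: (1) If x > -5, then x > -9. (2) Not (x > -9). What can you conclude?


Modus tollens: from (P → Q) and ¬Q, infer ¬P.
Q = 'x > -9' is denied; since P → Q, P must also fail.

Not (x > -5).


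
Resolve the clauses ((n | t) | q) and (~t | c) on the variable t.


The clauses contain complementary literals t and ~t.
Resolution eliminates this pair and disjoins the remaining literals (merging duplicates).

((n | q) | c)


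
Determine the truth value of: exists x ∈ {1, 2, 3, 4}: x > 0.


Evaluate the predicate on each element: 1:True, 2:True, 3:True, 4:True.
Witness x = 1 satisfies the predicate.

True


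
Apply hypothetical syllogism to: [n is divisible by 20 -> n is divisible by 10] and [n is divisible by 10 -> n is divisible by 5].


Hypothetical syllogism: from (P → Q) and (Q → R), infer (P → R).
Chain the two implications through the shared middle term 'n is divisible by 10'.

n is divisible by 20 -> n is divisible by 5


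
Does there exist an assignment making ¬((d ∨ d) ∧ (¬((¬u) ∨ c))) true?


Search for a satisfying assignment over {c, d, u}.
Try c=F, d=F, u=F: the formula evaluates to T.
A satisfying assignment exists.

Satisfiable.


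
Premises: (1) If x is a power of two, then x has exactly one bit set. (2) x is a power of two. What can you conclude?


Modus ponens: from (P → Q) and P, infer Q.
P = 'x is a power of two' is asserted, and P → Q holds, so Q follows.

x has exactly one bit set.


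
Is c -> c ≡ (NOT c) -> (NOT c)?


Compare truth tables:
c | φ | ψ
---------
F | T | T
T | T | T
The columns φ and ψ agree on every row.

Yes, they are logically equivalent.


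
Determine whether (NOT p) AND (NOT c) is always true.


Build the truth table over {c, p}:
c | p | φ
---------
F | F | T
T | F | F
F | T | F
T | T | F
Counterexample at row 2: with c=T, p=F, the formula is F.

No, it is not a tautology.


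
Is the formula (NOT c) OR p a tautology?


Build the truth table over {c, p}:
c | p | φ
---------
F | F | T
T | F | F
F | T | T
T | T | T
Counterexample at row 2: with c=T, p=F, the formula is F.

No, it is not a tautology.


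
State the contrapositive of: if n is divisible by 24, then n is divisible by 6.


The contrapositive of (P → Q) is (¬Q → ¬P); it is logically equivalent to the original.
Here P = 'n is divisible by 24' and Q = 'n is divisible by 6'.

If not (n is divisible by 6), then not (n is divisible by 24).


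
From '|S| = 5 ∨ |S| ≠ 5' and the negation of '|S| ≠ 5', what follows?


Disjunctive syllogism: from (P ∨ Q) and ¬P, infer Q.
One disjunct, '|S| ≠ 5', is ruled out; the other must hold.

|S| = 5


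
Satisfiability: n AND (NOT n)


Check all 2 assignments over {n}:
n | φ
-----
F | F
T | F
No assignment makes the formula true.

Unsatisfiable.


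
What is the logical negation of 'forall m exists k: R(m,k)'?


Negation flips each quantifier (∀↔∃) and negates the inner predicate.
¬(forall m exists k: φ) = exists m forall k: ¬φ.

exists m forall k: ~(R(m,k))


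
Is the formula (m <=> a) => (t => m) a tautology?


Build the truth table over {a, m, t}:
a | m | t | φ
-------------
False | False | False | True
True | False | False | True
False | True | False | True
True | True | False | True
False | False | True | False
True | False | True | True
False | True | True | True
True | True | True | True
Counterexample at row 5: with a=False, m=False, t=True, the formula is False.

No, it is not a tautology.


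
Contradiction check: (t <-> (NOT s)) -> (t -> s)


Truth table over {s, t}:
s | t | φ
---------
F | F | T
T | F | T
F | T | F
T | T | T
Satisfying assignment at row 1: s=F, t=F gives T.

No, it is not a contradiction.


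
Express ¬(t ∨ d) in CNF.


Step 1: Apply De Morgan: ¬(t ∨ d) = ¬t ∧ ¬d.

(¬t) ∧ (¬d)


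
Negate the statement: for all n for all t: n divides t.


Negation flips each quantifier (∀↔∃) and negates the inner predicate.
¬(for all n for all t: φ) = there exists n there exists t: ¬φ.

there exists n there exists t: NOT(n divides t)


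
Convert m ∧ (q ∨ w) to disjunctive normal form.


Step 1: Distribute ∧ over ∨: m ∧ (q ∨ w) = (m ∧ q) ∨ (m ∧ w).

(m ∧ q) ∨ (m ∧ w)


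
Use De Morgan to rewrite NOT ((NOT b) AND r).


De Morgan: the negation of a conjunction is the disjunction of the negations.
Distribute NOT across AND, flipping it to OR, and negate each literal.

b OR (NOT r)


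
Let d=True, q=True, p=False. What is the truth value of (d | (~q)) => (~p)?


Substitute d=True, q=True, p=False:
~q = False
d | (~q) = True | False = True
~p = True
(d | (~q)) => (~p) = True => True = True

True


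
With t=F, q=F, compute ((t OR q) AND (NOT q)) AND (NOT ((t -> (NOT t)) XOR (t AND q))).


Substitute t=F, q=F:
t OR q = F OR F = F
NOT q = T
(t OR q) AND (NOT q) = F AND T = F
NOT t = T
t -> (NOT t) = F -> T = T
t AND q = F AND F = F
(t -> (NOT t)) XOR (t AND q) = T XOR F = T
NOT ((t -> (NOT t)) XOR (t AND q)) = F
((t OR q) AND (NOT q)) AND (NOT ((t -> (NOT t)) XOR (t AND q))) = F AND F = F

F


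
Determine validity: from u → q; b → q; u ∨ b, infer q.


This matches the form of proof by cases: the conclusion follows in every model of the premises.

Valid.


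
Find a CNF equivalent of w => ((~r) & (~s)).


Step 1: Rewrite w → ((¬r) ∧ (¬s)) as ¬w ∨ ((¬r) ∧ (¬s)).
Step 2: Distribute ∨ over ∧.

((~w) | (~r)) & ((~w) | (~s))


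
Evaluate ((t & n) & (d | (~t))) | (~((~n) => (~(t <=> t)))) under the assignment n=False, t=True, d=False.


Substitute n=False, t=True, d=False:
t & n = True & False = False
~t = False
d | (~t) = False | False = False
(t & n) & (d | (~t)) = False & False = False
~n = True
t <=> t = True <=> True = True
~(t <=> t) = False
(~n) => (~(t <=> t)) = True => False = False
~((~n) => (~(t <=> t))) = True
((t & n) & (d | (~t))) | (~((~n) => (~(t <=> t)))) = False | True = True

True


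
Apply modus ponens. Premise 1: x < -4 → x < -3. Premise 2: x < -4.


Modus ponens: from (P → Q) and P, infer Q.
P = 'x < -4' is asserted, and P → Q holds, so Q follows.

x < -3.


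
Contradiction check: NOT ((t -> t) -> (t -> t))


Truth table over {t}:
t | φ
-----
F | F
T | F
Every row is false.

Yes, it is a contradiction.


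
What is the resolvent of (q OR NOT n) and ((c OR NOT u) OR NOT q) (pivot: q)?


The clauses contain complementary literals q and NOTq.
Resolution eliminates this pair and disjoins the remaining literals (merging duplicates).

((NOT n OR NOT u) OR c)


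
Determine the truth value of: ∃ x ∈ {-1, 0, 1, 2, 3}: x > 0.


Evaluate the predicate on each element: -1:F, 0:F, 1:T, 2:T, 3:T.
Witness x = 1 satisfies the predicate.

T


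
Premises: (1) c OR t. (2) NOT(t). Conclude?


Disjunctive syllogism: from (P ∨ Q) and ¬P, infer Q.
One disjunct, 't', is ruled out; the other must hold.

c


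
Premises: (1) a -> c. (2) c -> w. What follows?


Hypothetical syllogism: from (P → Q) and (Q → R), infer (P → R).
Chain the two implications through the shared middle term 'c'.

a -> w


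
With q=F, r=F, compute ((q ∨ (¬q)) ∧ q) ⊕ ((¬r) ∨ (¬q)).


Substitute q=F, r=F:
¬q = T
q ∨ (¬q) = F ∨ T = T
(q ∨ (¬q)) ∧ q = T ∧ F = F
¬r = T
¬q = T
(¬r) ∨ (¬q) = T ∨ T = T
((q ∨ (¬q)) ∧ q) ⊕ ((¬r) ∨ (¬q)) = F ⊕ T = T

T


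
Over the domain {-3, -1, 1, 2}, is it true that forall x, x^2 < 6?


Evaluate the predicate on each element: -3:False, -1:True, 1:True, 2:True.
Counterexample x = -3 fails the predicate.

False


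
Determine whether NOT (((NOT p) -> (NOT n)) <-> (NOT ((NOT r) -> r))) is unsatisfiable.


Truth table over {n, p, r}:
n | p | r | φ
-------------
F | F | F | F
T | F | F | T
F | T | F | F
T | T | F | F
F | F | T | T
T | F | T | F
F | T | T | T
T | T | T | T
Satisfying assignment at row 2: n=T, p=F, r=F gives T.

No, it is not a contradiction.


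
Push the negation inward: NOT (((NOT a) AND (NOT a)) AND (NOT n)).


De Morgan: the negation of a conjunction is the disjunction of the negations.
Distribute NOT across AND, flipping it to OR, and negate each literal.

(a OR a) OR n


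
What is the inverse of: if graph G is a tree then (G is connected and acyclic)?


The inverse of (P → Q) is (¬P → ¬Q). It is equivalent to the converse, not to the original.
Here P = 'graph G is a tree' and Q = '(G is connected and acyclic)'.

If not (graph G is a tree), then not ((G is connected and acyclic)).


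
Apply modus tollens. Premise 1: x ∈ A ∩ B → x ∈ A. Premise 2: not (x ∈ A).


Modus tollens: from (P → Q) and ¬Q, infer ¬P.
Q = 'x ∈ A' is denied; since P → Q, P must also fail.

Not (x ∈ A ∩ B).


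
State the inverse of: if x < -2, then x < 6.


The inverse of (P → Q) is (¬P → ¬Q). It is equivalent to the converse, not to the original.
Here P = 'x < -2' and Q = 'x < 6'.

If not (x < -2), then not (x < 6).
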